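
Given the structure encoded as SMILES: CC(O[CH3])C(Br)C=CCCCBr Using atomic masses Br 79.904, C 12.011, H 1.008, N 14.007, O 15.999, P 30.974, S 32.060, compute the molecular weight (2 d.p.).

First, the molecular formula is C9H16Br2O (counting implicit H from valence).
  Br: 2 × 79.904 = 159.808
  C: 9 × 12.011 = 108.099
  H: 16 × 1.008 = 16.128
  O: 1 × 15.999 = 15.999
Sum: 2×79.904 + 9×12.011 + 16×1.008 + 1×15.999 = 300.034 → 300.03 g/mol.

300.03 g/mol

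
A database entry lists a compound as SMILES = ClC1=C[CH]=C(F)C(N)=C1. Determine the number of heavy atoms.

9

Every atom symbol written in the SMILES (organic subset) is one heavy atom; implicit H are not written.
Heavy atoms by element → C:6, Cl:1, F:1, N:1.
Total: 9.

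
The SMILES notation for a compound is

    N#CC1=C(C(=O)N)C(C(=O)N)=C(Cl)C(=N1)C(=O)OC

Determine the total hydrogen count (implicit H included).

7

Walk through each heavy atom and fill implicit hydrogens from standard valence (C 4, N 3, O 2, S 2, halogen 1):
  atom 1: N, bond orders sum to 3 (valence 3) → 0 H
  atom 2: C, bond orders sum to 4 (valence 4) → 0 H
  atom 3: C, bond orders sum to 4 (valence 4) → 0 H
  atom 4: C, bond orders sum to 4 (valence 4) → 0 H
  atom 5: C, bond orders sum to 4 (valence 4) → 0 H
  atom 6: O, bond orders sum to 2 (valence 2) → 0 H
  atom 7: N, bond orders sum to 1 (valence 3) → 2 H
  atom 8: C, bond orders sum to 4 (valence 4) → 0 H
  atom 9: C, bond orders sum to 4 (valence 4) → 0 H
  atom 10: O, bond orders sum to 2 (valence 2) → 0 H
  atom 11: N, bond orders sum to 1 (valence 3) → 2 H
  atom 12: C, bond orders sum to 4 (valence 4) → 0 H
  atom 13: Cl (halogen, monovalent) → 0 H
  atom 14: C, bond orders sum to 4 (valence 4) → 0 H
  atom 15: N, bond orders sum to 3 (valence 3) → 0 H
  atom 16: C, bond orders sum to 4 (valence 4) → 0 H
  atom 17: O, bond orders sum to 2 (valence 2) → 0 H
  atom 18: O, bond orders sum to 2 (valence 2) → 0 H
  atom 19: C, bond orders sum to 1 (valence 4) → 3 H
Total hydrogens: 7.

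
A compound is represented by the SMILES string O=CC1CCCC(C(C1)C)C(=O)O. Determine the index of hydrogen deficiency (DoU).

3

Molecular formula: C10H16O3.
DoU = (2C + 2 + N − H − X) / 2, where X is the halogen count and O/S are ignored.
    = (2·10 + 2 + 0 − 16 − 0) / 2 = 6 / 2 = 3.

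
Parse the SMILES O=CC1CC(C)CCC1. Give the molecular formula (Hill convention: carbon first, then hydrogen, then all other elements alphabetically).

Walk through each heavy atom and fill implicit hydrogens from standard valence (C 4, N 3, O 2, S 2, halogen 1):
  atom 1: O, bond orders sum to 2 (valence 2) → 0 H
  atom 2: C, bond orders sum to 3 (valence 4) → 1 H
  atom 3: C, bond orders sum to 3 (valence 4) → 1 H
  atom 4: C, bond orders sum to 2 (valence 4) → 2 H
  atom 5: C, bond orders sum to 3 (valence 4) → 1 H
  atom 6: C, bond orders sum to 1 (valence 4) → 3 H
  atom 7: C, bond orders sum to 2 (valence 4) → 2 H
  atom 8: C, bond orders sum to 2 (valence 4) → 2 H
  atom 9: C, bond orders sum to 2 (valence 4) → 2 H
Totals → C:8, H:14, O:1.

C8H14O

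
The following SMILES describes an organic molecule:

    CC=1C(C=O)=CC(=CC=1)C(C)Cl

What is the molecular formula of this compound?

C10H11ClO

Walk through each heavy atom and fill implicit hydrogens from standard valence (C 4, N 3, O 2, S 2, halogen 1):
  atom 1: C, bond orders sum to 1 (valence 4) → 3 H
  atom 2: C, bond orders sum to 4 (valence 4) → 0 H
  atom 3: C, bond orders sum to 4 (valence 4) → 0 H
  atom 4: C, bond orders sum to 3 (valence 4) → 1 H
  atom 5: O, bond orders sum to 2 (valence 2) → 0 H
  atom 6: C, bond orders sum to 3 (valence 4) → 1 H
  atom 7: C, bond orders sum to 4 (valence 4) → 0 H
  atom 8: C, bond orders sum to 3 (valence 4) → 1 H
  atom 9: C, bond orders sum to 3 (valence 4) → 1 H
  atom 10: C, bond orders sum to 3 (valence 4) → 1 H
  atom 11: C, bond orders sum to 1 (valence 4) → 3 H
  atom 12: Cl (halogen, monovalent) → 0 H
Totals → C:10, H:11, Cl:1, O:1.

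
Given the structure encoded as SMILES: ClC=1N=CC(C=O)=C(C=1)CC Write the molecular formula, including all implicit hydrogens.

C8H8ClNO

Walk through each heavy atom and fill implicit hydrogens from standard valence (C 4, N 3, O 2, S 2, halogen 1):
  atom 1: Cl (halogen, monovalent) → 0 H
  atom 2: C, bond orders sum to 4 (valence 4) → 0 H
  atom 3: N, bond orders sum to 3 (valence 3) → 0 H
  atom 4: C, bond orders sum to 3 (valence 4) → 1 H
  atom 5: C, bond orders sum to 4 (valence 4) → 0 H
  atom 6: C, bond orders sum to 3 (valence 4) → 1 H
  atom 7: O, bond orders sum to 2 (valence 2) → 0 H
  atom 8: C, bond orders sum to 4 (valence 4) → 0 H
  atom 9: C, bond orders sum to 3 (valence 4) → 1 H
  atom 10: C, bond orders sum to 2 (valence 4) → 2 H
  atom 11: C, bond orders sum to 1 (valence 4) → 3 H
Totals → C:8, H:8, Cl:1, N:1, O:1.
In Hill order: C8H8ClNO.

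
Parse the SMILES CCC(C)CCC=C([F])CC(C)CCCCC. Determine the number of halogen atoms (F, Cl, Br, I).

Halogen atoms appear at heavy-atom position 9 (1×F).
Other groups present: 1 alkene.
Halogen count: 1.

1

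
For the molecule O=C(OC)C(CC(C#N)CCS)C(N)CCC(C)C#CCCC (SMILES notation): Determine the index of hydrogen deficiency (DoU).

Degree of unsaturation = (number of rings) + (number of π bonds).
Ring closures in the SMILES: 0.
π bonds: 1 double bond (each 1 DoU), 2 triple bonds (each 2 DoU) → 5 DoU from unsaturation.
Total DoU = 0 + 5 = 5.

5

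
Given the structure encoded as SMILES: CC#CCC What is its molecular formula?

Walk through each heavy atom and fill implicit hydrogens from standard valence (C 4, N 3, O 2, S 2, halogen 1):
  atom 1: C, bond orders sum to 1 (valence 4) → 3 H
  atom 2: C, bond orders sum to 4 (valence 4) → 0 H
  atom 3: C, bond orders sum to 4 (valence 4) → 0 H
  atom 4: C, bond orders sum to 2 (valence 4) → 2 H
  atom 5: C, bond orders sum to 1 (valence 4) → 3 H
Totals → C:5, H:8.

C5H8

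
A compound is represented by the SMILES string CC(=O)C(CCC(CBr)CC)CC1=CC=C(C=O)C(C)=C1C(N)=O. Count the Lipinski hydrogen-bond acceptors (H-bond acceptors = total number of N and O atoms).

4

N atoms: 1; O atoms: 3.
Lipinski HBA = 1 + 3 = 4.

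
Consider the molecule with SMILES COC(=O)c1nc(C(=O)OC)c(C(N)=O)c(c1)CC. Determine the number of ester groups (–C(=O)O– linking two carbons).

2

The ester motif appears at heavy-atom positions 3, 8 in the SMILES.
Other groups present: 1 amide.
Ester count: 2.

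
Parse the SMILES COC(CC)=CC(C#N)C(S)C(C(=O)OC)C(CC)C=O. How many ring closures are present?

0

In SMILES, each pair of matching ring-closure digits denotes one ring-closing bond; the number of such bonds equals the number of independent rings.
Ring-closure bonds here: 0.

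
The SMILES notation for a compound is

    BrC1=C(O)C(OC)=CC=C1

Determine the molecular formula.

Walk through each heavy atom and fill implicit hydrogens from standard valence (C 4, N 3, O 2, S 2, halogen 1):
  atom 1: Br (halogen, monovalent) → 0 H
  atom 2: C, bond orders sum to 4 (valence 4) → 0 H
  atom 3: C, bond orders sum to 4 (valence 4) → 0 H
  atom 4: O, bond orders sum to 1 (valence 2) → 1 H
  atom 5: C, bond orders sum to 4 (valence 4) → 0 H
  atom 6: O, bond orders sum to 2 (valence 2) → 0 H
  atom 7: C, bond orders sum to 1 (valence 4) → 3 H
  atom 8: C, bond orders sum to 3 (valence 4) → 1 H
  atom 9: C, bond orders sum to 3 (valence 4) → 1 H
  atom 10: C, bond orders sum to 3 (valence 4) → 1 H
Totals → C:7, H:7, Br:1, O:2.
In Hill order: C7H7BrO2.

C7H7BrO2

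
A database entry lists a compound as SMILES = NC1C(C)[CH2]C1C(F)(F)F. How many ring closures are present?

In SMILES, each pair of matching ring-closure digits denotes one ring-closing bond; the number of such bonds equals the number of independent rings.
Ring-closure bonds here: 1.

1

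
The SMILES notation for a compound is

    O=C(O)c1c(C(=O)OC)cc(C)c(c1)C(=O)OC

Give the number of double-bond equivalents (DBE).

7

Molecular formula: C12H12O6.
DoU = (2C + 2 + N − H − X) / 2, where X is the halogen count and O/S are ignored.
    = (2·12 + 2 + 0 − 12 − 0) / 2 = 14 / 2 = 7.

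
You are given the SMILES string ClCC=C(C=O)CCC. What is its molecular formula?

C7H11ClO

Walk through each heavy atom and fill implicit hydrogens from standard valence (C 4, N 3, O 2, S 2, halogen 1):
  atom 1: Cl (halogen, monovalent) → 0 H
  atom 2: C, bond orders sum to 2 (valence 4) → 2 H
  atom 3: C, bond orders sum to 3 (valence 4) → 1 H
  atom 4: C, bond orders sum to 4 (valence 4) → 0 H
  atom 5: C, bond orders sum to 3 (valence 4) → 1 H
  atom 6: O, bond orders sum to 2 (valence 2) → 0 H
  atom 7: C, bond orders sum to 2 (valence 4) → 2 H
  atom 8: C, bond orders sum to 2 (valence 4) → 2 H
  atom 9: C, bond orders sum to 1 (valence 4) → 3 H
Totals → C:7, H:11, Cl:1, O:1.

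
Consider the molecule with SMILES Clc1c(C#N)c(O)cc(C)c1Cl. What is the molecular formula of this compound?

C8H5Cl2NO

Walk through each heavy atom and fill implicit hydrogens from standard valence (C 4, N 3, O 2, S 2, halogen 1); for lowercase aromatic atoms, an aromatic c carries 1 H when it has two neighbours and 0 H with three, and aromatic n carries 0 H:
  atom 1: Cl (halogen, monovalent) → 0 H
  atom 2: aromatic c, 3 neighbours → 0 H
  atom 3: aromatic c, 3 neighbours → 0 H
  atom 4: C, bond orders sum to 4 (valence 4) → 0 H
  atom 5: N, bond orders sum to 3 (valence 3) → 0 H
  atom 6: aromatic c, 3 neighbours → 0 H
  atom 7: O, bond orders sum to 1 (valence 2) → 1 H
  atom 8: aromatic c, 2 neighbours → 1 H
  atom 9: aromatic c, 3 neighbours → 0 H
  atom 10: C, bond orders sum to 1 (valence 4) → 3 H
  atom 11: aromatic c, 3 neighbours → 0 H
  atom 12: Cl (halogen, monovalent) → 0 H
Totals → C:8, H:5, Cl:2, N:1, O:1.
In Hill order: C8H5Cl2NO.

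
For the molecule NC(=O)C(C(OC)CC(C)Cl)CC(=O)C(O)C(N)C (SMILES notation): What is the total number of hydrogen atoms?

23

Walk through each heavy atom and fill implicit hydrogens from standard valence (C 4, N 3, O 2, S 2, halogen 1):
  atom 1: N, bond orders sum to 1 (valence 3) → 2 H
  atom 2: C, bond orders sum to 4 (valence 4) → 0 H
  atom 3: O, bond orders sum to 2 (valence 2) → 0 H
  atom 4: C, bond orders sum to 3 (valence 4) → 1 H
  atom 5: C, bond orders sum to 3 (valence 4) → 1 H
  atom 6: O, bond orders sum to 2 (valence 2) → 0 H
  atom 7: C, bond orders sum to 1 (valence 4) → 3 H
  atom 8: C, bond orders sum to 2 (valence 4) → 2 H
  atom 9: C, bond orders sum to 3 (valence 4) → 1 H
  atom 10: C, bond orders sum to 1 (valence 4) → 3 H
  atom 11: Cl (halogen, monovalent) → 0 H
  atom 12: C, bond orders sum to 2 (valence 4) → 2 H
  atom 13: C, bond orders sum to 4 (valence 4) → 0 H
  atom 14: O, bond orders sum to 2 (valence 2) → 0 H
  atom 15: C, bond orders sum to 3 (valence 4) → 1 H
  atom 16: O, bond orders sum to 1 (valence 2) → 1 H
  atom 17: C, bond orders sum to 3 (valence 4) → 1 H
  atom 18: N, bond orders sum to 1 (valence 3) → 2 H
  atom 19: C, bond orders sum to 1 (valence 4) → 3 H
Total hydrogens: 23.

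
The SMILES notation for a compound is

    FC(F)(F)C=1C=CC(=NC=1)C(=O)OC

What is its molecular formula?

C8H6F3NO2

Walk through each heavy atom and fill implicit hydrogens from standard valence (C 4, N 3, O 2, S 2, halogen 1):
  atom 1: F (halogen, monovalent) → 0 H
  atom 2: C, bond orders sum to 4 (valence 4) → 0 H
  atom 3: F (halogen, monovalent) → 0 H
  atom 4: F (halogen, monovalent) → 0 H
  atom 5: C, bond orders sum to 4 (valence 4) → 0 H
  atom 6: C, bond orders sum to 3 (valence 4) → 1 H
  atom 7: C, bond orders sum to 3 (valence 4) → 1 H
  atom 8: C, bond orders sum to 4 (valence 4) → 0 H
  atom 9: N, bond orders sum to 3 (valence 3) → 0 H
  atom 10: C, bond orders sum to 3 (valence 4) → 1 H
  atom 11: C, bond orders sum to 4 (valence 4) → 0 H
  atom 12: O, bond orders sum to 2 (valence 2) → 0 H
  atom 13: O, bond orders sum to 2 (valence 2) → 0 H
  atom 14: C, bond orders sum to 1 (valence 4) → 3 H
Totals → C:8, H:6, F:3, N:1, O:2.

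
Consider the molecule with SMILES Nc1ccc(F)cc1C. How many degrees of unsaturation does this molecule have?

Molecular formula: C7H8FN.
DoU = (2C + 2 + N − H − X) / 2, where X is the halogen count and O/S are ignored.
    = (2·7 + 2 + 1 − 8 − 1) / 2 = 8 / 2 = 4.

4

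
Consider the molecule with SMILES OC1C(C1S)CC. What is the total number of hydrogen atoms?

Walk through each heavy atom and fill implicit hydrogens from standard valence (C 4, N 3, O 2, S 2, halogen 1):
  atom 1: O, bond orders sum to 1 (valence 2) → 1 H
  atom 2: C, bond orders sum to 3 (valence 4) → 1 H
  atom 3: C, bond orders sum to 3 (valence 4) → 1 H
  atom 4: C, bond orders sum to 3 (valence 4) → 1 H
  atom 5: S, bond orders sum to 1 (valence 2) → 1 H
  atom 6: C, bond orders sum to 2 (valence 4) → 2 H
  atom 7: C, bond orders sum to 1 (valence 4) → 3 H
Total hydrogens: 10.

10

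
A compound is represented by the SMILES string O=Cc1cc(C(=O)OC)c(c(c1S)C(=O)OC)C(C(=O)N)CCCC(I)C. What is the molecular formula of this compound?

C18H22INO6S

Walk through each heavy atom and fill implicit hydrogens from standard valence (C 4, N 3, O 2, S 2, halogen 1); for lowercase aromatic atoms, an aromatic c carries 1 H when it has two neighbours and 0 H with three, and aromatic n carries 0 H:
  atom 1: O, bond orders sum to 2 (valence 2) → 0 H
  atom 2: C, bond orders sum to 3 (valence 4) → 1 H
  atom 3: aromatic c, 3 neighbours → 0 H
  atom 4: aromatic c, 2 neighbours → 1 H
  atom 5: aromatic c, 3 neighbours → 0 H
  atom 6: C, bond orders sum to 4 (valence 4) → 0 H
  atom 7: O, bond orders sum to 2 (valence 2) → 0 H
  atom 8: O, bond orders sum to 2 (valence 2) → 0 H
  atom 9: C, bond orders sum to 1 (valence 4) → 3 H
  atom 10: aromatic c, 3 neighbours → 0 H
  atom 11: aromatic c, 3 neighbours → 0 H
  atom 12: aromatic c, 3 neighbours → 0 H
  atom 13: S, bond orders sum to 1 (valence 2) → 1 H
  atom 14: C, bond orders sum to 4 (valence 4) → 0 H
  atom 15: O, bond orders sum to 2 (valence 2) → 0 H
  atom 16: O, bond orders sum to 2 (valence 2) → 0 H
  atom 17: C, bond orders sum to 1 (valence 4) → 3 H
  atom 18: C, bond orders sum to 3 (valence 4) → 1 H
  atom 19: C, bond orders sum to 4 (valence 4) → 0 H
  atom 20: O, bond orders sum to 2 (valence 2) → 0 H
  atom 21: N, bond orders sum to 1 (valence 3) → 2 H
  atom 22: C, bond orders sum to 2 (valence 4) → 2 H
  atom 23: C, bond orders sum to 2 (valence 4) → 2 H
  atom 24: C, bond orders sum to 2 (valence 4) → 2 H
  atom 25: C, bond orders sum to 3 (valence 4) → 1 H
  atom 26: I (halogen, monovalent) → 0 H
  atom 27: C, bond orders sum to 1 (valence 4) → 3 H
Totals → C:18, H:22, I:1, N:1, O:6, S:1.
In Hill order: C18H22INO6S.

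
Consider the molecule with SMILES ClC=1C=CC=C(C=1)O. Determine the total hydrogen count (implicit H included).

5

Walk through each heavy atom and fill implicit hydrogens from standard valence (C 4, N 3, O 2, S 2, halogen 1):
  atom 1: Cl (halogen, monovalent) → 0 H
  atom 2: C, bond orders sum to 4 (valence 4) → 0 H
  atom 3: C, bond orders sum to 3 (valence 4) → 1 H
  atom 4: C, bond orders sum to 3 (valence 4) → 1 H
  atom 5: C, bond orders sum to 3 (valence 4) → 1 H
  atom 6: C, bond orders sum to 4 (valence 4) → 0 H
  atom 7: C, bond orders sum to 3 (valence 4) → 1 H
  atom 8: O, bond orders sum to 1 (valence 2) → 1 H
Total hydrogens: 5.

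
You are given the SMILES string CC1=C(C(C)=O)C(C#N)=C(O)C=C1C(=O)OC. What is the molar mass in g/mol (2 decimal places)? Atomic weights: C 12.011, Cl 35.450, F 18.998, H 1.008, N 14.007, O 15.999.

First, the molecular formula is C12H11NO4 (counting implicit H from valence).
  C: 12 × 12.011 = 144.132
  H: 11 × 1.008 = 11.088
  N: 1 × 14.007 = 14.007
  O: 4 × 15.999 = 63.996
Sum: 12×12.011 + 11×1.008 + 1×14.007 + 4×15.999 = 233.223 → 233.22 g/mol.

233.22 g/mol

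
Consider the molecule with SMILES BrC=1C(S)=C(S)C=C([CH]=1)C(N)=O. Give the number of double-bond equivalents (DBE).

Molecular formula: C7H6BrNOS2.
DoU = (2C + 2 + N − H − X) / 2, where X is the halogen count and O/S are ignored.
    = (2·7 + 2 + 1 − 6 − 1) / 2 = 10 / 2 = 5.

5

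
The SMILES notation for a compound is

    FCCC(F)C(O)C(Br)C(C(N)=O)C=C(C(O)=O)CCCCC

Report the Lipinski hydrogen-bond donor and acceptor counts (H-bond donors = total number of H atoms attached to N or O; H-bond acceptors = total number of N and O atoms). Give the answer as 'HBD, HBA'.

4, 5

Donors: find every N or O and count the H atoms it carries.
  atom 7 (O): bond orders sum to 1 → 1 H
  atom 12 (N): bond orders sum to 1 → 2 H
  atom 13 (O): bond orders sum to 2 → 0 H
  atom 17 (O): bond orders sum to 1 → 1 H
  atom 18 (O): bond orders sum to 2 → 0 H
Lipinski HBD = 4.
Acceptors: N atoms = 1, O atoms = 4 → HBA = 5.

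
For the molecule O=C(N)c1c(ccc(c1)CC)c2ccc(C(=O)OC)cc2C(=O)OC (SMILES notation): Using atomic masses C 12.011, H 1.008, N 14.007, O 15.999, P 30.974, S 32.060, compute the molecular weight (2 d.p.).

341.36 g/mol

First, the molecular formula is C19H19NO5 (counting implicit H from valence).
  C: 19 × 12.011 = 228.209
  H: 19 × 1.008 = 19.152
  N: 1 × 14.007 = 14.007
  O: 5 × 15.999 = 79.995
Sum: 19×12.011 + 19×1.008 + 1×14.007 + 5×15.999 = 341.363 → 341.36 g/mol.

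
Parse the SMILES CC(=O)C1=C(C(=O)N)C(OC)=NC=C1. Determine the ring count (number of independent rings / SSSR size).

1

In SMILES, each pair of matching ring-closure digits denotes one ring-closing bond; the number of such bonds equals the number of independent rings.
Ring-closure bonds here: 1.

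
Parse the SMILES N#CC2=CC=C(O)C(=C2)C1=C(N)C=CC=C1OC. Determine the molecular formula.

Walk through each heavy atom and fill implicit hydrogens from standard valence (C 4, N 3, O 2, S 2, halogen 1):
  atom 1: N, bond orders sum to 3 (valence 3) → 0 H
  atom 2: C, bond orders sum to 4 (valence 4) → 0 H
  atom 3: C, bond orders sum to 4 (valence 4) → 0 H
  atom 4: C, bond orders sum to 3 (valence 4) → 1 H
  atom 5: C, bond orders sum to 3 (valence 4) → 1 H
  atom 6: C, bond orders sum to 4 (valence 4) → 0 H
  atom 7: O, bond orders sum to 1 (valence 2) → 1 H
  atom 8: C, bond orders sum to 4 (valence 4) → 0 H
  atom 9: C, bond orders sum to 3 (valence 4) → 1 H
  atom 10: C, bond orders sum to 4 (valence 4) → 0 H
  atom 11: C, bond orders sum to 4 (valence 4) → 0 H
  atom 12: N, bond orders sum to 1 (valence 3) → 2 H
  atom 13: C, bond orders sum to 3 (valence 4) → 1 H
  atom 14: C, bond orders sum to 3 (valence 4) → 1 H
  atom 15: C, bond orders sum to 3 (valence 4) → 1 H
  atom 16: C, bond orders sum to 4 (valence 4) → 0 H
  atom 17: O, bond orders sum to 2 (valence 2) → 0 H
  atom 18: C, bond orders sum to 1 (valence 4) → 3 H
Totals → C:14, H:12, N:2, O:2.
In Hill order: C14H12N2O2.

C14H12N2O2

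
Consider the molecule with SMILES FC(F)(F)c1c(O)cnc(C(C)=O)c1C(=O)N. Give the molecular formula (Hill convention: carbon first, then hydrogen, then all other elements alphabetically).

Walk through each heavy atom and fill implicit hydrogens from standard valence (C 4, N 3, O 2, S 2, halogen 1); for lowercase aromatic atoms, an aromatic c carries 1 H when it has two neighbours and 0 H with three, and aromatic n carries 0 H:
  atom 1: F (halogen, monovalent) → 0 H
  atom 2: C, bond orders sum to 4 (valence 4) → 0 H
  atom 3: F (halogen, monovalent) → 0 H
  atom 4: F (halogen, monovalent) → 0 H
  atom 5: aromatic c, 3 neighbours → 0 H
  atom 6: aromatic c, 3 neighbours → 0 H
  atom 7: O, bond orders sum to 1 (valence 2) → 1 H
  atom 8: aromatic c, 2 neighbours → 1 H
  atom 9: aromatic n, 2 neighbours → 0 H
  atom 10: aromatic c, 3 neighbours → 0 H
  atom 11: C, bond orders sum to 4 (valence 4) → 0 H
  atom 12: C, bond orders sum to 1 (valence 4) → 3 H
  atom 13: O, bond orders sum to 2 (valence 2) → 0 H
  atom 14: aromatic c, 3 neighbours → 0 H
  atom 15: C, bond orders sum to 4 (valence 4) → 0 H
  atom 16: O, bond orders sum to 2 (valence 2) → 0 H
  atom 17: N, bond orders sum to 1 (valence 3) → 2 H
Totals → C:9, H:7, F:3, N:2, O:3.

C9H7F3N2O3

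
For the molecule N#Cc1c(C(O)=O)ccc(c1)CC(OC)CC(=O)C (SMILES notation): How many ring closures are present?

In SMILES, each pair of matching ring-closure digits denotes one ring-closing bond; the number of such bonds equals the number of independent rings.
Ring-closure bonds here: 1.

1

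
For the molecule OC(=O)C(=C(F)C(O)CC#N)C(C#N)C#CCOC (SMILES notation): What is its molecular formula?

C12H11FN2O4

Walk through each heavy atom and fill implicit hydrogens from standard valence (C 4, N 3, O 2, S 2, halogen 1):
  atom 1: O, bond orders sum to 1 (valence 2) → 1 H
  atom 2: C, bond orders sum to 4 (valence 4) → 0 H
  atom 3: O, bond orders sum to 2 (valence 2) → 0 H
  atom 4: C, bond orders sum to 4 (valence 4) → 0 H
  atom 5: C, bond orders sum to 4 (valence 4) → 0 H
  atom 6: F (halogen, monovalent) → 0 H
  atom 7: C, bond orders sum to 3 (valence 4) → 1 H
  atom 8: O, bond orders sum to 1 (valence 2) → 1 H
  atom 9: C, bond orders sum to 2 (valence 4) → 2 H
  atom 10: C, bond orders sum to 4 (valence 4) → 0 H
  atom 11: N, bond orders sum to 3 (valence 3) → 0 H
  atom 12: C, bond orders sum to 3 (valence 4) → 1 H
  atom 13: C, bond orders sum to 4 (valence 4) → 0 H
  atom 14: N, bond orders sum to 3 (valence 3) → 0 H
  atom 15: C, bond orders sum to 4 (valence 4) → 0 H
  atom 16: C, bond orders sum to 4 (valence 4) → 0 H
  atom 17: C, bond orders sum to 2 (valence 4) → 2 H
  atom 18: O, bond orders sum to 2 (valence 2) → 0 H
  atom 19: C, bond orders sum to 1 (valence 4) → 3 H
Totals → C:12, H:11, F:1, N:2, O:4.
In Hill order: C12H11FN2O4.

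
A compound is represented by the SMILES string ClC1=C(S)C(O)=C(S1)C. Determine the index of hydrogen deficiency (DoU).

3

Molecular formula: C5H5ClOS2.
DoU = (2C + 2 + N − H − X) / 2, where X is the halogen count and O/S are ignored.
    = (2·5 + 2 + 0 − 5 − 1) / 2 = 6 / 2 = 3.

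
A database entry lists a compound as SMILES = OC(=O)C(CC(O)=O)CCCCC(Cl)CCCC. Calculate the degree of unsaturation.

2

Degree of unsaturation = (number of rings) + (number of π bonds).
Ring closures in the SMILES: 0.
π bonds: 2 double bonds (each 1 DoU) → 2 DoU from unsaturation.
Total DoU = 0 + 2 = 2.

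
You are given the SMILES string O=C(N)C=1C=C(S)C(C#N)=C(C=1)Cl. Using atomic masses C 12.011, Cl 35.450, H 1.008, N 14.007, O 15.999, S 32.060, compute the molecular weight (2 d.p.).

First, the molecular formula is C8H5ClN2OS (counting implicit H from valence).
  C: 8 × 12.011 = 96.088
  Cl: 1 × 35.450 = 35.450
  H: 5 × 1.008 = 5.040
  N: 2 × 14.007 = 28.014
  O: 1 × 15.999 = 15.999
  S: 1 × 32.060 = 32.060
Sum: 8×12.011 + 1×35.450 + 5×1.008 + 2×14.007 + 1×15.999 + 1×32.060 = 212.651 → 212.65 g/mol.

212.65 g/mol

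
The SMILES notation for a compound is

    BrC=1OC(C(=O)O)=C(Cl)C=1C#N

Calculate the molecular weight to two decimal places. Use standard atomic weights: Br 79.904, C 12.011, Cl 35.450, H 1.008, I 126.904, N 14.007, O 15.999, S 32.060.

250.43 g/mol

First, the molecular formula is C6HBrClNO3 (counting implicit H from valence).
  Br: 1 × 79.904 = 79.904
  C: 6 × 12.011 = 72.066
  Cl: 1 × 35.450 = 35.450
  H: 1 × 1.008 = 1.008
  N: 1 × 14.007 = 14.007
  O: 3 × 15.999 = 47.997
Sum: 1×79.904 + 6×12.011 + 1×35.450 + 1×1.008 + 1×14.007 + 3×15.999 = 250.432 → 250.43 g/mol.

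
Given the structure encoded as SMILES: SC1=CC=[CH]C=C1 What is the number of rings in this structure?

1

In SMILES, each pair of matching ring-closure digits denotes one ring-closing bond; the number of such bonds equals the number of independent rings.
Ring-closure bonds here: 1.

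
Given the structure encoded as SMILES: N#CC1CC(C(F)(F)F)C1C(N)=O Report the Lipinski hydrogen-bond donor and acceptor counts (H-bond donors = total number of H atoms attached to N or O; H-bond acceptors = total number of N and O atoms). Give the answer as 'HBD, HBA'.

2, 3

Donors: find every N or O and count the H atoms it carries.
  atom 1 (N): bond orders sum to 3 → 0 H
  atom 12 (N): bond orders sum to 1 → 2 H
  atom 13 (O): bond orders sum to 2 → 0 H
Lipinski HBD = 2.
Acceptors: N atoms = 2, O atoms = 1 → HBA = 3.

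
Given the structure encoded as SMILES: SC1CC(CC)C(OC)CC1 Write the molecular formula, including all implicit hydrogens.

Walk through each heavy atom and fill implicit hydrogens from standard valence (C 4, N 3, O 2, S 2, halogen 1):
  atom 1: S, bond orders sum to 1 (valence 2) → 1 H
  atom 2: C, bond orders sum to 3 (valence 4) → 1 H
  atom 3: C, bond orders sum to 2 (valence 4) → 2 H
  atom 4: C, bond orders sum to 3 (valence 4) → 1 H
  atom 5: C, bond orders sum to 2 (valence 4) → 2 H
  atom 6: C, bond orders sum to 1 (valence 4) → 3 H
  atom 7: C, bond orders sum to 3 (valence 4) → 1 H
  atom 8: O, bond orders sum to 2 (valence 2) → 0 H
  atom 9: C, bond orders sum to 1 (valence 4) → 3 H
  atom 10: C, bond orders sum to 2 (valence 4) → 2 H
  atom 11: C, bond orders sum to 2 (valence 4) → 2 H
Totals → C:9, H:18, O:1, S:1.
In Hill order: C9H18OS.

C9H18OS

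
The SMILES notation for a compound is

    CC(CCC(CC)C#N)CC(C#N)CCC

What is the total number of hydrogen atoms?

Walk through each heavy atom and fill implicit hydrogens from standard valence (C 4, N 3, O 2, S 2, halogen 1):
  atom 1: C, bond orders sum to 1 (valence 4) → 3 H
  atom 2: C, bond orders sum to 3 (valence 4) → 1 H
  atom 3: C, bond orders sum to 2 (valence 4) → 2 H
  atom 4: C, bond orders sum to 2 (valence 4) → 2 H
  atom 5: C, bond orders sum to 3 (valence 4) → 1 H
  atom 6: C, bond orders sum to 2 (valence 4) → 2 H
  atom 7: C, bond orders sum to 1 (valence 4) → 3 H
  atom 8: C, bond orders sum to 4 (valence 4) → 0 H
  atom 9: N, bond orders sum to 3 (valence 3) → 0 H
  atom 10: C, bond orders sum to 2 (valence 4) → 2 H
  atom 11: C, bond orders sum to 3 (valence 4) → 1 H
  atom 12: C, bond orders sum to 4 (valence 4) → 0 H
  atom 13: N, bond orders sum to 3 (valence 3) → 0 H
  atom 14: C, bond orders sum to 2 (valence 4) → 2 H
  atom 15: C, bond orders sum to 2 (valence 4) → 2 H
  atom 16: C, bond orders sum to 1 (valence 4) → 3 H
Total hydrogens: 24.

24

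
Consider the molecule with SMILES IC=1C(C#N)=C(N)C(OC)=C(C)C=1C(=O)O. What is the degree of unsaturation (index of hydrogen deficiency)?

7

Degree of unsaturation = (number of rings) + (number of π bonds).
Ring closures in the SMILES: 1.
π bonds: 4 double bonds (each 1 DoU), 1 triple bond (each 2 DoU) → 6 DoU from unsaturation.
Total DoU = 1 + 6 = 7.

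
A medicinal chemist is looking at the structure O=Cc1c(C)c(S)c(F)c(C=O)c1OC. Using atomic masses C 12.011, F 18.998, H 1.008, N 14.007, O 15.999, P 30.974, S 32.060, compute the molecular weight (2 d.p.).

228.24 g/mol

First, the molecular formula is C10H9FO3S (counting implicit H from valence).
  C: 10 × 12.011 = 120.110
  F: 1 × 18.998 = 18.998
  H: 9 × 1.008 = 9.072
  O: 3 × 15.999 = 47.997
  S: 1 × 32.060 = 32.060
Sum: 10×12.011 + 1×18.998 + 9×1.008 + 3×15.999 + 1×32.060 = 228.237 → 228.24 g/mol.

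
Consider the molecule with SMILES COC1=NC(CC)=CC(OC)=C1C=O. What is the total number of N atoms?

Scan the SMILES for N atoms (remember two-letter symbols like Cl and Br are single atoms).
Nitrogen count: 1.

1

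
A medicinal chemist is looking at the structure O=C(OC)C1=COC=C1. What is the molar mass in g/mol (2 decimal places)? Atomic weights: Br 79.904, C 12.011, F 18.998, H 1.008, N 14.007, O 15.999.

First, the molecular formula is C6H6O3 (counting implicit H from valence).
  C: 6 × 12.011 = 72.066
  H: 6 × 1.008 = 6.048
  O: 3 × 15.999 = 47.997
Sum: 6×12.011 + 6×1.008 + 3×15.999 = 126.111 → 126.11 g/mol.

126.11 g/mol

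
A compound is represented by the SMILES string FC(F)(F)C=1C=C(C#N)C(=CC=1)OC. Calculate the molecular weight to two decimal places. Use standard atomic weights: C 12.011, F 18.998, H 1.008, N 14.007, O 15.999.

First, the molecular formula is C9H6F3NO (counting implicit H from valence).
  C: 9 × 12.011 = 108.099
  F: 3 × 18.998 = 56.994
  H: 6 × 1.008 = 6.048
  N: 1 × 14.007 = 14.007
  O: 1 × 15.999 = 15.999
Sum: 9×12.011 + 3×18.998 + 6×1.008 + 1×14.007 + 1×15.999 = 201.147 → 201.15 g/mol.

201.15 g/mol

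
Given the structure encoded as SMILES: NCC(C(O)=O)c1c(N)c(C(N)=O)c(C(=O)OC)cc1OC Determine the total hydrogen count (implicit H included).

Walk through each heavy atom and fill implicit hydrogens from standard valence (C 4, N 3, O 2, S 2, halogen 1); for lowercase aromatic atoms, an aromatic c carries 1 H when it has two neighbours and 0 H with three, and aromatic n carries 0 H:
  atom 1: N, bond orders sum to 1 (valence 3) → 2 H
  atom 2: C, bond orders sum to 2 (valence 4) → 2 H
  atom 3: C, bond orders sum to 3 (valence 4) → 1 H
  atom 4: C, bond orders sum to 4 (valence 4) → 0 H
  atom 5: O, bond orders sum to 1 (valence 2) → 1 H
  atom 6: O, bond orders sum to 2 (valence 2) → 0 H
  atom 7: aromatic c, 3 neighbours → 0 H
  atom 8: aromatic c, 3 neighbours → 0 H
  atom 9: N, bond orders sum to 1 (valence 3) → 2 H
  atom 10: aromatic c, 3 neighbours → 0 H
  atom 11: C, bond orders sum to 4 (valence 4) → 0 H
  atom 12: N, bond orders sum to 1 (valence 3) → 2 H
  atom 13: O, bond orders sum to 2 (valence 2) → 0 H
  atom 14: aromatic c, 3 neighbours → 0 H
  atom 15: C, bond orders sum to 4 (valence 4) → 0 H
  atom 16: O, bond orders sum to 2 (valence 2) → 0 H
  atom 17: O, bond orders sum to 2 (valence 2) → 0 H
  atom 18: C, bond orders sum to 1 (valence 4) → 3 H
  atom 19: aromatic c, 2 neighbours → 1 H
  atom 20: aromatic c, 3 neighbours → 0 H
  atom 21: O, bond orders sum to 2 (valence 2) → 0 H
  atom 22: C, bond orders sum to 1 (valence 4) → 3 H
Total hydrogens: 17.

17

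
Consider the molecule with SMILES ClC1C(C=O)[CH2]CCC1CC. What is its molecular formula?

C9H15ClO

Walk through each heavy atom and fill implicit hydrogens from standard valence (C 4, N 3, O 2, S 2, halogen 1):
  atom 1: Cl (halogen, monovalent) → 0 H
  atom 2: C, bond orders sum to 3 (valence 4) → 1 H
  atom 3: C, bond orders sum to 3 (valence 4) → 1 H
  atom 4: C, bond orders sum to 3 (valence 4) → 1 H
  atom 5: O, bond orders sum to 2 (valence 2) → 0 H
  atom 6: C with explicit H count 2
  atom 7: C, bond orders sum to 2 (valence 4) → 2 H
  atom 8: C, bond orders sum to 2 (valence 4) → 2 H
  atom 9: C, bond orders sum to 3 (valence 4) → 1 H
  atom 10: C, bond orders sum to 2 (valence 4) → 2 H
  atom 11: C, bond orders sum to 1 (valence 4) → 3 H
Totals → C:9, H:15, Cl:1, O:1.
In Hill order: C9H15ClO.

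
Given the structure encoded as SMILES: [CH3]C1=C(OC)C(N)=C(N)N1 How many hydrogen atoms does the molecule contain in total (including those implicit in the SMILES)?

11

Walk through each heavy atom and fill implicit hydrogens from standard valence (C 4, N 3, O 2, S 2, halogen 1):
  atom 1: C with explicit H count 3
  atom 2: C, bond orders sum to 4 (valence 4) → 0 H
  atom 3: C, bond orders sum to 4 (valence 4) → 0 H
  atom 4: O, bond orders sum to 2 (valence 2) → 0 H
  atom 5: C, bond orders sum to 1 (valence 4) → 3 H
  atom 6: C, bond orders sum to 4 (valence 4) → 0 H
  atom 7: N, bond orders sum to 1 (valence 3) → 2 H
  atom 8: C, bond orders sum to 4 (valence 4) → 0 H
  atom 9: N, bond orders sum to 1 (valence 3) → 2 H
  atom 10: N, bond orders sum to 2 (valence 3) → 1 H
Total hydrogens: 11.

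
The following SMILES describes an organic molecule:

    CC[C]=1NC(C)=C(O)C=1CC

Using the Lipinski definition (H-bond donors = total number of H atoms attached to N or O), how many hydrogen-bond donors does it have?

Donors: find every N or O and count the H atoms it carries.
  atom 4 (N): bond orders sum to 2 → 1 H
  atom 8 (O): bond orders sum to 1 → 1 H
Lipinski HBD = 2.

2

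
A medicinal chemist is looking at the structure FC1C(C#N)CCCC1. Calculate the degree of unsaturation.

3

Degree of unsaturation = (number of rings) + (number of π bonds).
Ring closures in the SMILES: 1.
π bonds: 1 triple bond (each 2 DoU) → 2 DoU from unsaturation.
Total DoU = 1 + 2 = 3.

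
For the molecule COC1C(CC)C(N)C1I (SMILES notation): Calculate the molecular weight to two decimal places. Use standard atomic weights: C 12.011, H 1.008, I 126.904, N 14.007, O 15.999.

First, the molecular formula is C7H14INO (counting implicit H from valence).
  C: 7 × 12.011 = 84.077
  H: 14 × 1.008 = 14.112
  I: 1 × 126.904 = 126.904
  N: 1 × 14.007 = 14.007
  O: 1 × 15.999 = 15.999
Sum: 7×12.011 + 14×1.008 + 1×126.904 + 1×14.007 + 1×15.999 = 255.099 → 255.10 g/mol.

255.10 g/mol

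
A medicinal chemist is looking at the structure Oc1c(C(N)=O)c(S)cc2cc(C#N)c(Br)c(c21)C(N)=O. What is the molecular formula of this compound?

Walk through each heavy atom and fill implicit hydrogens from standard valence (C 4, N 3, O 2, S 2, halogen 1); for lowercase aromatic atoms, an aromatic c carries 1 H when it has two neighbours and 0 H with three, and aromatic n carries 0 H:
  atom 1: O, bond orders sum to 1 (valence 2) → 1 H
  atom 2: aromatic c, 3 neighbours → 0 H
  atom 3: aromatic c, 3 neighbours → 0 H
  atom 4: C, bond orders sum to 4 (valence 4) → 0 H
  atom 5: N, bond orders sum to 1 (valence 3) → 2 H
  atom 6: O, bond orders sum to 2 (valence 2) → 0 H
  atom 7: aromatic c, 3 neighbours → 0 H
  atom 8: S, bond orders sum to 1 (valence 2) → 1 H
  atom 9: aromatic c, 2 neighbours → 1 H
  atom 10: aromatic c, 3 neighbours → 0 H
  atom 11: aromatic c, 2 neighbours → 1 H
  atom 12: aromatic c, 3 neighbours → 0 H
  atom 13: C, bond orders sum to 4 (valence 4) → 0 H
  atom 14: N, bond orders sum to 3 (valence 3) → 0 H
  atom 15: aromatic c, 3 neighbours → 0 H
  atom 16: Br (halogen, monovalent) → 0 H
  atom 17: aromatic c, 3 neighbours → 0 H
  atom 18: aromatic c, 3 neighbours → 0 H
  atom 19: C, bond orders sum to 4 (valence 4) → 0 H
  atom 20: N, bond orders sum to 1 (valence 3) → 2 H
  atom 21: O, bond orders sum to 2 (valence 2) → 0 H
Totals → C:13, H:8, Br:1, N:3, O:3, S:1.
In Hill order: C13H8BrN3O3S.

C13H8BrN3O3S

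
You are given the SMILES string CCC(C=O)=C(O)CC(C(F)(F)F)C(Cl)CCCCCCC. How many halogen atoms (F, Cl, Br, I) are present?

4

Halogen atoms appear at heavy-atom positions 11, 12, 13, 15 (1×Cl, 3×F).
Other groups present: 1 aldehyde, 1 alkene, 1 hydroxyl.
Halogen count: 4.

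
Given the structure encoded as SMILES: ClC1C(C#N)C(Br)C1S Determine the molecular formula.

Walk through each heavy atom and fill implicit hydrogens from standard valence (C 4, N 3, O 2, S 2, halogen 1):
  atom 1: Cl (halogen, monovalent) → 0 H
  atom 2: C, bond orders sum to 3 (valence 4) → 1 H
  atom 3: C, bond orders sum to 3 (valence 4) → 1 H
  atom 4: C, bond orders sum to 4 (valence 4) → 0 H
  atom 5: N, bond orders sum to 3 (valence 3) → 0 H
  atom 6: C, bond orders sum to 3 (valence 4) → 1 H
  atom 7: Br (halogen, monovalent) → 0 H
  atom 8: C, bond orders sum to 3 (valence 4) → 1 H
  atom 9: S, bond orders sum to 1 (valence 2) → 1 H
Totals → C:5, H:5, Br:1, Cl:1, N:1, S:1.

C5H5BrClNS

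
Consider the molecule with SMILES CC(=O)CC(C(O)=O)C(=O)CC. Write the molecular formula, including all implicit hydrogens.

C8H12O4

Walk through each heavy atom and fill implicit hydrogens from standard valence (C 4, N 3, O 2, S 2, halogen 1):
  atom 1: C, bond orders sum to 1 (valence 4) → 3 H
  atom 2: C, bond orders sum to 4 (valence 4) → 0 H
  atom 3: O, bond orders sum to 2 (valence 2) → 0 H
  atom 4: C, bond orders sum to 2 (valence 4) → 2 H
  atom 5: C, bond orders sum to 3 (valence 4) → 1 H
  atom 6: C, bond orders sum to 4 (valence 4) → 0 H
  atom 7: O, bond orders sum to 1 (valence 2) → 1 H
  atom 8: O, bond orders sum to 2 (valence 2) → 0 H
  atom 9: C, bond orders sum to 4 (valence 4) → 0 H
  atom 10: O, bond orders sum to 2 (valence 2) → 0 H
  atom 11: C, bond orders sum to 2 (valence 4) → 2 H
  atom 12: C, bond orders sum to 1 (valence 4) → 3 H
Totals → C:8, H:12, O:4.
In Hill order: C8H12O4.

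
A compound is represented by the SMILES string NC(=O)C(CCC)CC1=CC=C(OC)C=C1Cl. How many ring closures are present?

1

In SMILES, each pair of matching ring-closure digits denotes one ring-closing bond; the number of such bonds equals the number of independent rings.
Ring-closure bonds here: 1.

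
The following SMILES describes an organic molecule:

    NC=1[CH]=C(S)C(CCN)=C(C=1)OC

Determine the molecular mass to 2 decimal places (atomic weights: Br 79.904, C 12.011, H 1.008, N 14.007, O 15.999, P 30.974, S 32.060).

198.28 g/mol

First, the molecular formula is C9H14N2OS (counting implicit H from valence).
  C: 9 × 12.011 = 108.099
  H: 14 × 1.008 = 14.112
  N: 2 × 14.007 = 28.014
  O: 1 × 15.999 = 15.999
  S: 1 × 32.060 = 32.060
Sum: 9×12.011 + 14×1.008 + 2×14.007 + 1×15.999 + 1×32.060 = 198.284 → 198.28 g/mol.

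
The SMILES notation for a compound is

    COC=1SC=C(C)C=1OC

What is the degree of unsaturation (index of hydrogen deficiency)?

Degree of unsaturation = (number of rings) + (number of π bonds).
Ring closures in the SMILES: 1.
π bonds: 2 double bonds (each 1 DoU) → 2 DoU from unsaturation.
Total DoU = 1 + 2 = 3.

3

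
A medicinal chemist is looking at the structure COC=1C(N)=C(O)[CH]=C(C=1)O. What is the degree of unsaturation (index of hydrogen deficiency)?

4

Degree of unsaturation = (number of rings) + (number of π bonds).
Ring closures in the SMILES: 1.
π bonds: 3 double bonds (each 1 DoU) → 3 DoU from unsaturation.
Total DoU = 1 + 3 = 4.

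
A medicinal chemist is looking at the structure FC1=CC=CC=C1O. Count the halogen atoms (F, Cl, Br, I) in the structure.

Halogen atoms appear at heavy-atom position 1 (1×F).
Other groups present: 1 hydroxyl.
Halogen count: 1.

1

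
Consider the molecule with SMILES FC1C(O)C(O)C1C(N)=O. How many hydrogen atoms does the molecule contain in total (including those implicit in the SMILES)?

8

Walk through each heavy atom and fill implicit hydrogens from standard valence (C 4, N 3, O 2, S 2, halogen 1):
  atom 1: F (halogen, monovalent) → 0 H
  atom 2: C, bond orders sum to 3 (valence 4) → 1 H
  atom 3: C, bond orders sum to 3 (valence 4) → 1 H
  atom 4: O, bond orders sum to 1 (valence 2) → 1 H
  atom 5: C, bond orders sum to 3 (valence 4) → 1 H
  atom 6: O, bond orders sum to 1 (valence 2) → 1 H
  atom 7: C, bond orders sum to 3 (valence 4) → 1 H
  atom 8: C, bond orders sum to 4 (valence 4) → 0 H
  atom 9: N, bond orders sum to 1 (valence 3) → 2 H
  atom 10: O, bond orders sum to 2 (valence 2) → 0 H
Total hydrogens: 8.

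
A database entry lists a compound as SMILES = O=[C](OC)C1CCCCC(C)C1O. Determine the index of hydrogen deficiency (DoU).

2

Molecular formula: C10H18O3.
DoU = (2C + 2 + N − H − X) / 2, where X is the halogen count and O/S are ignored.
    = (2·10 + 2 + 0 − 18 − 0) / 2 = 4 / 2 = 2.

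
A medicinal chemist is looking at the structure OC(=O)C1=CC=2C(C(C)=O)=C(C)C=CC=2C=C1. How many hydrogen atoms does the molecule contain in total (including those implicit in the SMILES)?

Walk through each heavy atom and fill implicit hydrogens from standard valence (C 4, N 3, O 2, S 2, halogen 1):
  atom 1: O, bond orders sum to 1 (valence 2) → 1 H
  atom 2: C, bond orders sum to 4 (valence 4) → 0 H
  atom 3: O, bond orders sum to 2 (valence 2) → 0 H
  atom 4: C, bond orders sum to 4 (valence 4) → 0 H
  atom 5: C, bond orders sum to 3 (valence 4) → 1 H
  atom 6: C, bond orders sum to 4 (valence 4) → 0 H
  atom 7: C, bond orders sum to 4 (valence 4) → 0 H
  atom 8: C, bond orders sum to 4 (valence 4) → 0 H
  atom 9: C, bond orders sum to 1 (valence 4) → 3 H
  atom 10: O, bond orders sum to 2 (valence 2) → 0 H
  atom 11: C, bond orders sum to 4 (valence 4) → 0 H
  atom 12: C, bond orders sum to 1 (valence 4) → 3 H
  atom 13: C, bond orders sum to 3 (valence 4) → 1 H
  atom 14: C, bond orders sum to 3 (valence 4) → 1 H
  atom 15: C, bond orders sum to 4 (valence 4) → 0 H
  atom 16: C, bond orders sum to 3 (valence 4) → 1 H
  atom 17: C, bond orders sum to 3 (valence 4) → 1 H
Total hydrogens: 12.

12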